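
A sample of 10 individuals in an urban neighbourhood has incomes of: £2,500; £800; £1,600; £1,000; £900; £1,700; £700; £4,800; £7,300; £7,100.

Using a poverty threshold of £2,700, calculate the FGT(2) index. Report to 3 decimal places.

0.219

Below the line: £700, £800, £900, £1,000, £1,600, £1,700, £2,500 (q = 7 of N = 10).
Normalized shortfalls: (2700−700)/2700 = 0.7407; (2700−800)/2700 = 0.7037; (2700−900)/2700 = 0.6667; (2700−1000)/2700 = 0.6296; (2700−1600)/2700 = 0.4074; (2700−1700)/2700 = 0.3704; (2700−2500)/2700 = 0.0741.
Squared: 0.5487; 0.4952; 0.4444; 0.3964; 0.1660; 0.1372; 0.0055.
Sum = 2.193416; P₂ = 2.193416 / 10 = 0.219.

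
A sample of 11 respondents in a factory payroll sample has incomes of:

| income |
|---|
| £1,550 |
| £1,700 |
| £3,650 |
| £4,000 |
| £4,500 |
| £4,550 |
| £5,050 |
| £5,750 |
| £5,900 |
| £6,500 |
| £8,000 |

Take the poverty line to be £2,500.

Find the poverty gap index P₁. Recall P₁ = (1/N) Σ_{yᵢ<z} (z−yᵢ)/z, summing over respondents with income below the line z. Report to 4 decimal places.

0.0636

Below the line: £1,550, £1,700 (q = 2 of N = 11).
Gap ratios (z−y)/z: (2500−1550)/2500 = 0.3800; (2500−1700)/2500 = 0.3200.
Sum of shortfalls = 0.700000; P₁ averages over all N: 0.700000 / 11 = 0.0636.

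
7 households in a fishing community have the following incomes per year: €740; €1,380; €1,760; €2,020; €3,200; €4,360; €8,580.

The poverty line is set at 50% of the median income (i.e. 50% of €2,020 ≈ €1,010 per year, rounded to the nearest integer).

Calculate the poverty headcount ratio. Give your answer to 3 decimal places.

1 of the 7 households have income below €1,010.
H = 1/7 = 0.143.

0.143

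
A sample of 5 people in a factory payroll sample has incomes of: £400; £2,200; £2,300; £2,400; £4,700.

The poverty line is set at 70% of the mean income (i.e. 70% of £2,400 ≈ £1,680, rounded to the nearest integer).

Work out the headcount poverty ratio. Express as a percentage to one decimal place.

20.0%

1 of the 5 people have income below £1,680.
H = 1/5 = 20.0%.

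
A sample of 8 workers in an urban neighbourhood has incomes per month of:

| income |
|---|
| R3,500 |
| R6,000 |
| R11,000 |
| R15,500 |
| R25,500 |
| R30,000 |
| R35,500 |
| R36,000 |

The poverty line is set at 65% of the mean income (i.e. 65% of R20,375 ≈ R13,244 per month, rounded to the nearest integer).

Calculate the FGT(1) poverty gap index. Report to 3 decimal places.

Incomes under z: R3,500, R6,000, R11,000 (q = 3 of N = 8).
Relative gaps: (13244−3500)/13244 = 0.7357; (13244−6000)/13244 = 0.5470; (13244−11000)/13244 = 0.1694.
Σ = 1.452129. Dividing by the full population N = 8 gives P₁ = 0.182.

0.182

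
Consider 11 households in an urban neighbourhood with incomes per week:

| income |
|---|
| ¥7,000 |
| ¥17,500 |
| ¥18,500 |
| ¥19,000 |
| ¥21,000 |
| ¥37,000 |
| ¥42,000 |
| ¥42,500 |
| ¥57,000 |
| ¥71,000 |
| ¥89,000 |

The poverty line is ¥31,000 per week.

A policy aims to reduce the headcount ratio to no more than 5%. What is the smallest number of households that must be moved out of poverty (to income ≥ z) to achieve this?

5 of the 11 households are poor, so H = 5/11 = 0.455.
A headcount ratio of at most 5% allows at most ⌊0.05 × 11⌋ = 0 poor households.
So at least 5 − 0 = 5 must be lifted.

5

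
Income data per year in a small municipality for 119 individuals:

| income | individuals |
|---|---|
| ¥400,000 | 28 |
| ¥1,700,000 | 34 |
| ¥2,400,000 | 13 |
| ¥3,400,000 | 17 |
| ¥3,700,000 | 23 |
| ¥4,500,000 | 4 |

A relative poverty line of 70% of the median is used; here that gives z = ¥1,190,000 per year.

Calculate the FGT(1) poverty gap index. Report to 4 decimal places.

Incomes under z: 28×¥400,000 (q = 28 of N = 119).
Gap ratios (z−y)/z: (1190000−400000)/1190000 = 0.6639 (×28).
Σ = 18.588235. Dividing by the full population N = 119 gives P₁ = 0.1562.

0.1562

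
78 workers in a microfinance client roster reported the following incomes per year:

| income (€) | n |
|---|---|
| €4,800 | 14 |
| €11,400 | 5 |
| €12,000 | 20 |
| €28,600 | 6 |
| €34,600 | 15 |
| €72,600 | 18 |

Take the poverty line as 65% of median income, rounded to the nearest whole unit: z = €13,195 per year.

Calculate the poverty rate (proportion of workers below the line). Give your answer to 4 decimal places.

39 of the 78 workers have income below €13,195.
H = 39/78 = 0.5000.

0.5000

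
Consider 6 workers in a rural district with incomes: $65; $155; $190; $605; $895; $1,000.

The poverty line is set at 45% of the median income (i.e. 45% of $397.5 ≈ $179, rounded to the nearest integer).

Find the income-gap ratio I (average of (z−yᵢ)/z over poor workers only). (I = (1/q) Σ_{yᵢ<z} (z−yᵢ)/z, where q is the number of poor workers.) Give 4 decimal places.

0.3855

Incomes under z: $65, $155 (q = 2 of N = 6).
Shortfall ratios (z−y)/z: 0.6369, 0.1341; sum = 0.770950.
The income-gap ratio divides by q (the poor only): 0.770950 / 2 = 0.3855.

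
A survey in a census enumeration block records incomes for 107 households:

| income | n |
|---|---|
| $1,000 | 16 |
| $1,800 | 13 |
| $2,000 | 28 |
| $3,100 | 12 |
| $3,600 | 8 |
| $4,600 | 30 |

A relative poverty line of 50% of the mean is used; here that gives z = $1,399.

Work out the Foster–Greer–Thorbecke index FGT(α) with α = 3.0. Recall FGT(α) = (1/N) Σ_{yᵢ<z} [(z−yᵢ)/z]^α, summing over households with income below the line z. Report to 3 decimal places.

0.003

Below z: 16×$1,000 (q = 16 of N = 107).
Relative gaps: (1399−1000)/1399 = 0.2852 (×16).
Raised to α = 3.0: 0.02320 (×16).
Sum = 0.371181; FGT(3.0) = 0.371181 / 107 = 0.003.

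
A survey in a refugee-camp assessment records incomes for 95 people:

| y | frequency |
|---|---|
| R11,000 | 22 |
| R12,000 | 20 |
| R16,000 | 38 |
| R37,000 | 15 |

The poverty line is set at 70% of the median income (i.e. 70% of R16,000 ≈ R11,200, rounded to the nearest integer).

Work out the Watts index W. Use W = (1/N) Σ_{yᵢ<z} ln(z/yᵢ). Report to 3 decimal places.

Incomes under z: 22×R11,000 (q = 22 of N = 95).
Log gaps: ln(11200/11000) = 0.0180 (×22).
W = 0.396407 / 95 = 0.004.

0.004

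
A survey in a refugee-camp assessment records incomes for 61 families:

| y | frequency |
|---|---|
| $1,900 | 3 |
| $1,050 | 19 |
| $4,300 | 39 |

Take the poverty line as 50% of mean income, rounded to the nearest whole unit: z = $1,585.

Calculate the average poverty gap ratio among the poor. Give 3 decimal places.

Below z: 19×$1,050 (q = 19 of N = 61).
Shortfall ratios (z−y)/z: 0.3375 (×19); sum = 6.413249.
I averages over the q = 19 poor units only: 6.413249 / 19 = 0.338.

0.338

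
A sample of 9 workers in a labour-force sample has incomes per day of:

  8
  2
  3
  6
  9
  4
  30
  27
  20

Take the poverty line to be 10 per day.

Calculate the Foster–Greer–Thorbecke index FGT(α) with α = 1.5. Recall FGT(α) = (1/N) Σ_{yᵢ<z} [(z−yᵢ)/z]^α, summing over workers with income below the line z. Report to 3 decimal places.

0.238

Below the line: 2, 3, 4, 6, 8, 9 (q = 6 of N = 9).
Normalized shortfalls: (10−2)/10 = 0.8000; (10−3)/10 = 0.7000; (10−4)/10 = 0.6000; (10−6)/10 = 0.4000; (10−8)/10 = 0.2000; (10−9)/10 = 0.1000.
Raised to α = 1.5: 0.71554; 0.58566; 0.46476; 0.25298; 0.08944; 0.03162.
Sum = 2.140009; FGT(1.5) = 2.140009 / 9 = 0.238.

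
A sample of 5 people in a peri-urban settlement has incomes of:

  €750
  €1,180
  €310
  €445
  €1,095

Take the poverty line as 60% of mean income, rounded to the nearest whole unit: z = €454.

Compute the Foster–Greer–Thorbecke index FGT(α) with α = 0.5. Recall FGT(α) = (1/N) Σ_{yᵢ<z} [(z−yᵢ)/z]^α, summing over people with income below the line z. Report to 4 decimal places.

Below the line: €310, €445 (q = 2 of N = 5).
Shortfall ratios: (454−310)/454 = 0.3172; (454−445)/454 = 0.0198.
Raised to α = 0.5: 0.56319; 0.14080.
Sum = 0.703985; FGT(0.5) = 0.703985 / 5 = 0.1408.

0.1408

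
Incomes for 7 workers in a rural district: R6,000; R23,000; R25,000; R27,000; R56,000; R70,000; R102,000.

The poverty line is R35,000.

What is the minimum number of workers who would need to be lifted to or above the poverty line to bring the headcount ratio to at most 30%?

Currently q = 4 of N = 7 are below the line (H = 0.571).
A headcount ratio of at most 30% allows at most ⌊0.30 × 7⌋ = 2 poor workers.
So at least 4 − 2 = 2 must be lifted.

2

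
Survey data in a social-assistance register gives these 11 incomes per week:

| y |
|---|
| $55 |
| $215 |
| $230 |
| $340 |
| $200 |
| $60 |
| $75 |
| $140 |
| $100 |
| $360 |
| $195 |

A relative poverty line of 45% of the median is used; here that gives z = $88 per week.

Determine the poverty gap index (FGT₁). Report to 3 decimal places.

0.076

Incomes under z: $55, $60, $75 (q = 3 of N = 11).
Relative gaps: (88−55)/88 = 0.3750; (88−60)/88 = 0.3182; (88−75)/88 = 0.1477.
Σ = 0.840909. Dividing by the full population N = 11 gives P₁ = 0.076.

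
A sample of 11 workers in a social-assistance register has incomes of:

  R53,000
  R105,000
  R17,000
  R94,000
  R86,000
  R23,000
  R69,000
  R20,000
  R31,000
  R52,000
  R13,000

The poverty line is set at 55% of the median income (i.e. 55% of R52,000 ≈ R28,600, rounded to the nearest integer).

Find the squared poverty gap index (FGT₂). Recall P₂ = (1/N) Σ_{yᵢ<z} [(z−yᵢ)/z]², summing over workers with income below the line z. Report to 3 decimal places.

0.054

Poor units: R13,000, R17,000, R20,000, R23,000 (q = 4 of N = 11).
Shortfall ratios: (28600−13000)/28600 = 0.5455; (28600−17000)/28600 = 0.4056; (28600−20000)/28600 = 0.3007; (28600−23000)/28600 = 0.1958.
Squared: 0.2975; 0.1645; 0.0904; 0.0383.
Sum = 0.590787; P₂ = 0.590787 / 11 = 0.054.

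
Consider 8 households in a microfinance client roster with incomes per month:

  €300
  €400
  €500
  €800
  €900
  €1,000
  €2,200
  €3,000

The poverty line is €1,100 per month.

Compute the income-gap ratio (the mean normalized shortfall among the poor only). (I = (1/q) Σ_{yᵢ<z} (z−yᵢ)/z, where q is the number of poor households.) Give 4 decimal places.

0.4091

Incomes under z: €300, €400, €500, €800, €900, €1,000 (q = 6 of N = 8).
Shortfall ratios (z−y)/z: 0.7273, 0.6364, 0.5455, 0.2727, 0.1818, 0.0909; sum = 2.454545.
The income-gap ratio divides by q (the poor only): 2.454545 / 6 = 0.4091.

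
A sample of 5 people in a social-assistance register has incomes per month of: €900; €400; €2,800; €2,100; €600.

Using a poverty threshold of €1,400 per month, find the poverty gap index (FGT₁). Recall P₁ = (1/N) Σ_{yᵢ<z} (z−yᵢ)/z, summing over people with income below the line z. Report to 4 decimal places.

Incomes under z: €400, €600, €900 (q = 3 of N = 5).
Normalized shortfalls: (1400−400)/1400 = 0.7143; (1400−600)/1400 = 0.5714; (1400−900)/1400 = 0.3571.
Sum of shortfalls = 1.642857; P₁ averages over all N: 1.642857 / 5 = 0.3286.

0.3286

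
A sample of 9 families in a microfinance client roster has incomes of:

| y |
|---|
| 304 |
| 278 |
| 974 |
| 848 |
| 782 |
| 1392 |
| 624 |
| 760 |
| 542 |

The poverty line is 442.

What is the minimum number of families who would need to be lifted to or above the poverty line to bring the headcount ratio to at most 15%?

2 of the 9 families are poor, so H = 2/9 = 0.222.
A headcount ratio of at most 15% allows at most ⌊0.15 × 9⌋ = 1 poor families.
So at least 2 − 1 = 1 must be lifted.

1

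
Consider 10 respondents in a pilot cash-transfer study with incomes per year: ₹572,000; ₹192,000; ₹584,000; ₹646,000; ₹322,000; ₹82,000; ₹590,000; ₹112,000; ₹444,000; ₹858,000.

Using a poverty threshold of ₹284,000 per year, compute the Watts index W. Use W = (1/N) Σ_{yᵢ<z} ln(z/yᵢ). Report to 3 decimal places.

Poor units: ₹82,000, ₹112,000, ₹192,000 (q = 3 of N = 10).
Log gaps: ln(284000/82000) = 1.2423; ln(284000/112000) = 0.9305; ln(284000/192000) = 0.3915.
W = 2.564209 / 10 = 0.256.

0.256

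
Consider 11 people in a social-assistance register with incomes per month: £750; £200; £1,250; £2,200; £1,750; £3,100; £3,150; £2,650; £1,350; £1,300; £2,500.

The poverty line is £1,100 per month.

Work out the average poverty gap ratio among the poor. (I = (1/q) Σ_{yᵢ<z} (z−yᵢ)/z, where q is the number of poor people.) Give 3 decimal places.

0.568

Below the line: £200, £750 (q = 2 of N = 11).
Relative gaps: 0.8182, 0.3182; sum = 1.136364.
I averages over the q = 2 poor units only: 1.136364 / 2 = 0.568.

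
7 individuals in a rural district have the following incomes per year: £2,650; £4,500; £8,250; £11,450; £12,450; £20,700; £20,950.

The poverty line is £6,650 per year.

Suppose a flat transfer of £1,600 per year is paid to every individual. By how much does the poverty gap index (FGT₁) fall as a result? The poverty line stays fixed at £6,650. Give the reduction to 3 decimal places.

Before: below the line — £2,650, £4,500; poverty gap index (FGT₁) = 0.13212.
After the £1,600 transfer: below the line — £4,250, £6,100; poverty gap index (FGT₁) = 0.06337.
Reduction = 0.13212 − 0.06337 = 0.069.

0.069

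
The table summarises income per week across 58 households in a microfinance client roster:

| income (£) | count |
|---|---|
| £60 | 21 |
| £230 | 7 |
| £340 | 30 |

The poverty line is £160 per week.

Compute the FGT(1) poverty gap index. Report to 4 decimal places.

Incomes under z: 21×£60 (q = 21 of N = 58).
Shortfall ratios: (160−60)/160 = 0.6250 (×21).
Sum of shortfalls = 13.125000; P₁ averages over all N: 13.125000 / 58 = 0.2263.

0.2263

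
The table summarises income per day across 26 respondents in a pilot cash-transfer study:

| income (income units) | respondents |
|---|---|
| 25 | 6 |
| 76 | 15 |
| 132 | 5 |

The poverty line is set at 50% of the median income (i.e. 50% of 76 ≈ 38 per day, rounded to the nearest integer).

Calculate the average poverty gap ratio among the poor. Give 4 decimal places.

0.3421

Below the line: 6×25 (q = 6 of N = 26).
Relative gaps: 0.3421 (×6); sum = 2.052632.
I averages over the q = 6 poor units only: 2.052632 / 6 = 0.3421.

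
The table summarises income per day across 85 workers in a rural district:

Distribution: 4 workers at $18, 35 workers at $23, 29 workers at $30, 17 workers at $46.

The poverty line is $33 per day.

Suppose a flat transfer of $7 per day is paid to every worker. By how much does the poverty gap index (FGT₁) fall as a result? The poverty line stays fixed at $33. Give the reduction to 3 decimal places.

0.128

Before: below the line — 4×$18, 35×$23, 29×$30; poverty gap index (FGT₁) = 0.17718.
After the $7 transfer: below the line — 4×$25, 35×$30; poverty gap index (FGT₁) = 0.04884.
Reduction = 0.17718 − 0.04884 = 0.128.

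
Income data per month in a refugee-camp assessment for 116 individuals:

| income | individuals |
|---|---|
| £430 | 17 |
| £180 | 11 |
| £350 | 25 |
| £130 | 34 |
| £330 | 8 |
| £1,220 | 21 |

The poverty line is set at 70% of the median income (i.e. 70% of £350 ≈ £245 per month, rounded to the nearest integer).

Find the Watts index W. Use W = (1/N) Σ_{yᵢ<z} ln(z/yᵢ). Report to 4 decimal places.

0.2150

Below the line: 34×£130, 11×£180 (q = 45 of N = 116).
ln(z/y) terms: ln(245/130) = 0.6337 (×34); ln(245/180) = 0.3083 (×11).
W = 24.937923 / 116 = 0.2150.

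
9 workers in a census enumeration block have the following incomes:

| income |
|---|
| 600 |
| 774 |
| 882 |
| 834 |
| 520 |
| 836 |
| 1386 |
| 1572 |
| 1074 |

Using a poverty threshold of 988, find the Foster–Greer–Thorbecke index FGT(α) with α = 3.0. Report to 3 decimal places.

0.021

Below the line: 520, 600, 774, 834, 836, 882 (q = 6 of N = 9).
Shortfall ratios: (988−520)/988 = 0.4737; (988−600)/988 = 0.3927; (988−774)/988 = 0.2166; (988−834)/988 = 0.1559; (988−836)/988 = 0.1538; (988−882)/988 = 0.1073.
Raised to α = 3.0: 0.10628; 0.06057; 0.01016; 0.00379; 0.00364; 0.00123.
Sum = 0.185674; FGT(3.0) = 0.185674 / 9 = 0.021.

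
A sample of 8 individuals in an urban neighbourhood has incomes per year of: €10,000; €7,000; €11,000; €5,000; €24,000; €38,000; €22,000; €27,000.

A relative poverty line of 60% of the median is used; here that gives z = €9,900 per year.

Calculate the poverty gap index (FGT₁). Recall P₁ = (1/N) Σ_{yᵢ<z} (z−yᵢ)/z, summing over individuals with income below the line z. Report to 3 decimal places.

Poor units: €5,000, €7,000 (q = 2 of N = 8).
Relative gaps: (9900−5000)/9900 = 0.4949; (9900−7000)/9900 = 0.2929.
Σ = 0.787879. Dividing by the full population N = 8 gives P₁ = 0.098.

0.098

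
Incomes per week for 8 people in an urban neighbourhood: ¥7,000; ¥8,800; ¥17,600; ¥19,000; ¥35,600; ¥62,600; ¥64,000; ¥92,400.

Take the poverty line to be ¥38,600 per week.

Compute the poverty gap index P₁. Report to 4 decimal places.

0.3400

Below the line: ¥7,000, ¥8,800, ¥17,600, ¥19,000, ¥35,600 (q = 5 of N = 8).
Normalized shortfalls: (38600−7000)/38600 = 0.8187; (38600−8800)/38600 = 0.7720; (38600−17600)/38600 = 0.5440; (38600−19000)/38600 = 0.5078; (38600−35600)/38600 = 0.0777.
Σ = 2.720207. Dividing by the full population N = 8 gives P₁ = 0.3400.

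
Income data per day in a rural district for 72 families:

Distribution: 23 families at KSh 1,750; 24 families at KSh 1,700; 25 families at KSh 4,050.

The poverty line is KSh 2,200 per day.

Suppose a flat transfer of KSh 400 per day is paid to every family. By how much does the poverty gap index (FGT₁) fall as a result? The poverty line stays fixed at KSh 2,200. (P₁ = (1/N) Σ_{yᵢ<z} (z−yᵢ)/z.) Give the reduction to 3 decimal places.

Before: below the line — 24×KSh 1,700, 23×KSh 1,750; poverty gap index (FGT₁) = 0.14110.
After the KSh 400 transfer: below the line — 24×KSh 2,100, 23×KSh 2,150; poverty gap index (FGT₁) = 0.02241.
Reduction = 0.14110 − 0.02241 = 0.119.

0.119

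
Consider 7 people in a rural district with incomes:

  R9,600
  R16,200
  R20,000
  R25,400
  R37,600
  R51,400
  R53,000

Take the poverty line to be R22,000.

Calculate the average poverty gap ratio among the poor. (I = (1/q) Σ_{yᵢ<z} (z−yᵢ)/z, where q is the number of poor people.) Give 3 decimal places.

0.306

Incomes under z: R9,600, R16,200, R20,000 (q = 3 of N = 7).
Relative gaps: 0.5636, 0.2636, 0.0909; sum = 0.918182.
The income-gap ratio divides by q (the poor only): 0.918182 / 3 = 0.306.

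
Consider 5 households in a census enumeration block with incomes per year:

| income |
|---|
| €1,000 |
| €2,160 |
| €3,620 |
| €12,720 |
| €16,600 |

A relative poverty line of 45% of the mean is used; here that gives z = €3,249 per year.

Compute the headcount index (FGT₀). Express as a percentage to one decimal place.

40.0%

2 of the 5 households have income below €3,249.
H = 2/5 = 40.0%.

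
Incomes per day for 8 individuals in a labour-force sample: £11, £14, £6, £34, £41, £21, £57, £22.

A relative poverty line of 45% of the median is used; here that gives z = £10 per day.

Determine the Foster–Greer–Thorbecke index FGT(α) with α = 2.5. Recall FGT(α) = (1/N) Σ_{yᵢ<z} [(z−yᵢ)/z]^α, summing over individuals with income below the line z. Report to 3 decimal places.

Below the line: £6 (q = 1 of N = 8).
Relative gaps: (10−6)/10 = 0.4000.
Raised to α = 2.5: 0.10119.
Sum = 0.101193; FGT(2.5) = 0.101193 / 8 = 0.013.

0.013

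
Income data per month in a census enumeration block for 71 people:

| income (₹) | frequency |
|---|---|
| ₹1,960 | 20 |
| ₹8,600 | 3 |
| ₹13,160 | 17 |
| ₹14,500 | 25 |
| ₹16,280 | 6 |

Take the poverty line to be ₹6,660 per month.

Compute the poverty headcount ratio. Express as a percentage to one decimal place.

28.2%

20 of the 71 people have income below ₹6,660.
H = 20/71 = 28.2%.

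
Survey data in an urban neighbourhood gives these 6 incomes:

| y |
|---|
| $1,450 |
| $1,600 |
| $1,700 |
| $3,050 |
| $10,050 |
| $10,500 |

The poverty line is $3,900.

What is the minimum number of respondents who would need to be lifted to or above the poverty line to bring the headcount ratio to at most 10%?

Currently q = 4 of N = 6 are below the line (H = 0.667).
A headcount ratio of at most 10% allows at most ⌊0.10 × 6⌋ = 0 poor respondents.
So at least 4 − 0 = 4 must be lifted.

4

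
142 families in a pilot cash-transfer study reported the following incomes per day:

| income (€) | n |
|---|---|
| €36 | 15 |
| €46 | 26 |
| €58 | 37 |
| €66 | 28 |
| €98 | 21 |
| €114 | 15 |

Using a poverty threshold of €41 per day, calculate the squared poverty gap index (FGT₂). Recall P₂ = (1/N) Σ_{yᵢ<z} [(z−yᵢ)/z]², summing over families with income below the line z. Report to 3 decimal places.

0.002

Below the line: 15×€36 (q = 15 of N = 142).
Relative gaps: (41−36)/41 = 0.1220 (×15).
Squared: 0.0149 (×15).
Sum = 0.223081; P₂ = 0.223081 / 142 = 0.002.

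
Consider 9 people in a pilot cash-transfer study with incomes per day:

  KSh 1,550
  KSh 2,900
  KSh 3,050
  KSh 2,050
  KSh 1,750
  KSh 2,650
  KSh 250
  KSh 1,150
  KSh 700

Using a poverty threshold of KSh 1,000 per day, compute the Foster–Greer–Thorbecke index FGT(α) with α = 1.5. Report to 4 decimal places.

Poor units: KSh 250, KSh 700 (q = 2 of N = 9).
Relative gaps: (1000−250)/1000 = 0.7500; (1000−700)/1000 = 0.3000.
Raised to α = 1.5: 0.64952; 0.16432.
Sum = 0.813836; FGT(1.5) = 0.813836 / 9 = 0.0904.

0.0904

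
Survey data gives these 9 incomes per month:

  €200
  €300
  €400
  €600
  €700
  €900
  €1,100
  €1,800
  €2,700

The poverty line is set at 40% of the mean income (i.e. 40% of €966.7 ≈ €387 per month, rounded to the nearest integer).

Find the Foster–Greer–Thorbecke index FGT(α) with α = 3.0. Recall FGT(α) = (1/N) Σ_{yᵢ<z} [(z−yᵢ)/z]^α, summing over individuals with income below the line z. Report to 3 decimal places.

Poor units: €200, €300 (q = 2 of N = 9).
Relative gaps: (387−200)/387 = 0.4832; (387−300)/387 = 0.2248.
Raised to α = 3.0: 0.11282; 0.01136.
Sum = 0.124183; FGT(3.0) = 0.124183 / 9 = 0.014.

0.014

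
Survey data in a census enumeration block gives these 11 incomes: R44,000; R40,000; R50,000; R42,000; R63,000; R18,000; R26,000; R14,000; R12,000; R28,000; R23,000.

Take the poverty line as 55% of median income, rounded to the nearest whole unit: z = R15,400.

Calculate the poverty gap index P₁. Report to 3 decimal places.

0.028

Poor units: R12,000, R14,000 (q = 2 of N = 11).
Shortfall ratios: (15400−12000)/15400 = 0.2208; (15400−14000)/15400 = 0.0909.
Sum of shortfalls = 0.311688; P₁ averages over all N: 0.311688 / 11 = 0.028.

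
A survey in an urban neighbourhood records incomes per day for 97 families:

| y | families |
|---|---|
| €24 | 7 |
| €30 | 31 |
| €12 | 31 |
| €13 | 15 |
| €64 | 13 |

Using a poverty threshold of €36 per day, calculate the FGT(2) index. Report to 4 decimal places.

Poor units: 31×€12, 15×€13, 7×€24, 31×€30 (q = 84 of N = 97).
Shortfall ratios: (36−12)/36 = 0.6667 (×31); (36−13)/36 = 0.6389 (×15); (36−24)/36 = 0.3333 (×7); (36−30)/36 = 0.1667 (×31).
Squared: 0.4444 (×31); 0.4082 (×15); 0.1111 (×7); 0.0278 (×31).
Sum = 21.539352; P₂ = 21.539352 / 97 = 0.2221.

0.2221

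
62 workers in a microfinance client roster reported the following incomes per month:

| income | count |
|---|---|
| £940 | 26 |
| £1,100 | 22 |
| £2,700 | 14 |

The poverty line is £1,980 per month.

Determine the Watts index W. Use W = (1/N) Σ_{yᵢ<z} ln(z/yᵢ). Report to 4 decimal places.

Below the line: 26×£940, 22×£1,100 (q = 48 of N = 62).
ln(z/y) terms: ln(1980/940) = 0.7450 (×26); ln(1980/1100) = 0.5878 (×22).
W = 32.300585 / 62 = 0.5210.

0.5210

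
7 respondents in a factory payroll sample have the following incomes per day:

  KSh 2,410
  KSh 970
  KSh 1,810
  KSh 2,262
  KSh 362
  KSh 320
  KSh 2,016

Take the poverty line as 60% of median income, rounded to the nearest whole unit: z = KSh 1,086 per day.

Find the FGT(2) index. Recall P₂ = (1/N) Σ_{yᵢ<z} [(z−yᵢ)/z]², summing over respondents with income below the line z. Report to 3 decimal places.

0.136

Poor units: KSh 320, KSh 362, KSh 970 (q = 3 of N = 7).
Shortfall ratios: (1086−320)/1086 = 0.7053; (1086−362)/1086 = 0.6667; (1086−970)/1086 = 0.1068.
Squared: 0.4975; 0.4444; 0.0114.
Sum = 0.953359; P₂ = 0.953359 / 7 = 0.136.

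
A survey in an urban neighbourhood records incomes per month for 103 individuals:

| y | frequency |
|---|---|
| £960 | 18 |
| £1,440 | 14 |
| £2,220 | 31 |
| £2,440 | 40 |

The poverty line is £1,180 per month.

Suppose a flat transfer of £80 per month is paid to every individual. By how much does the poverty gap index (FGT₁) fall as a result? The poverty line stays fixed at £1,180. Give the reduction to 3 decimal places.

0.012

Before: below the line — 18×£960; poverty gap index (FGT₁) = 0.03258.
After the £80 transfer: below the line — 18×£1,040; poverty gap index (FGT₁) = 0.02073.
Reduction = 0.03258 − 0.02073 = 0.012.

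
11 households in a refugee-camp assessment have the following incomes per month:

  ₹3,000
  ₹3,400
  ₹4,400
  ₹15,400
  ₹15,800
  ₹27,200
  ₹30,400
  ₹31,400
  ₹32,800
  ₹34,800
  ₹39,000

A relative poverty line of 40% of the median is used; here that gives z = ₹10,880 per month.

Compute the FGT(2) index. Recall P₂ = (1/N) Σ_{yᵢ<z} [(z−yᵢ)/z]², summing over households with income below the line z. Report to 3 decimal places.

0.123

Below the line: ₹3,000, ₹3,400, ₹4,400 (q = 3 of N = 11).
Normalized shortfalls: (10880−3000)/10880 = 0.7243; (10880−3400)/10880 = 0.6875; (10880−4400)/10880 = 0.5956.
Squared: 0.5246; 0.4727; 0.3547.
Sum = 1.351941; P₂ = 1.351941 / 11 = 0.123.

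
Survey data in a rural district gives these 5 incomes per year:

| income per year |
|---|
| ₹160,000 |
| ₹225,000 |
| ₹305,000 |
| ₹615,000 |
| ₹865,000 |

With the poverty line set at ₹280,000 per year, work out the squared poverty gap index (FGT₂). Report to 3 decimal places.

Below z: ₹160,000, ₹225,000 (q = 2 of N = 5).
Relative gaps: (280000−160000)/280000 = 0.4286; (280000−225000)/280000 = 0.1964.
Squared: 0.1837; 0.0386.
Sum = 0.222258; P₂ = 0.222258 / 5 = 0.044.

0.044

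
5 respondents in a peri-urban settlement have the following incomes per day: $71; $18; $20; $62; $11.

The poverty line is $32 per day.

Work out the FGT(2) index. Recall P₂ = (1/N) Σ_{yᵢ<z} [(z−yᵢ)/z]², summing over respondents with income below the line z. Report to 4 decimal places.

Incomes under z: $11, $18, $20 (q = 3 of N = 5).
Gap ratios (z−y)/z: (32−11)/32 = 0.6562; (32−18)/32 = 0.4375; (32−20)/32 = 0.3750.
Squared: 0.4307; 0.1914; 0.1406.
Sum = 0.762695; P₂ = 0.762695 / 5 = 0.1525.

0.1525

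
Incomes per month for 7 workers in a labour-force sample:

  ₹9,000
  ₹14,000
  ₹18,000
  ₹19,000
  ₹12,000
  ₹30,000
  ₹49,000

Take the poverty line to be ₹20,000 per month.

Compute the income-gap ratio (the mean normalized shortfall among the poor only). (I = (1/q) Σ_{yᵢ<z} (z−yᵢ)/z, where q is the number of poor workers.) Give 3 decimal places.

Poor units: ₹9,000, ₹12,000, ₹14,000, ₹18,000, ₹19,000 (q = 5 of N = 7).
Relative gaps: 0.5500, 0.4000, 0.3000, 0.1000, 0.0500; sum = 1.400000.
The income-gap ratio divides by q (the poor only): 1.400000 / 5 = 0.280.

0.280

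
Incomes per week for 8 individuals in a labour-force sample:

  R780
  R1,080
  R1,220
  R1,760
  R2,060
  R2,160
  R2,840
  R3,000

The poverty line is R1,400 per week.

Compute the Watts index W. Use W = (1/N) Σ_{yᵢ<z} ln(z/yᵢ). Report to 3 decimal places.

0.123

Poor units: R780, R1,080, R1,220 (q = 3 of N = 8).
Log gaps: ln(1400/780) = 0.5849; ln(1400/1080) = 0.2595; ln(1400/1220) = 0.1376.
W = 0.982066 / 8 = 0.123.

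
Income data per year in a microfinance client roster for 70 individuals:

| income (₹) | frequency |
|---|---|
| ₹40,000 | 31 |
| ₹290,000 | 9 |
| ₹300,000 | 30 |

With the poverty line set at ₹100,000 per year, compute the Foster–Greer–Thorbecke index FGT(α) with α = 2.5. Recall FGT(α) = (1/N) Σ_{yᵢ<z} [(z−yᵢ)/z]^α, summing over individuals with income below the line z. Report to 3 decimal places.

0.123

Below z: 31×₹40,000 (q = 31 of N = 70).
Gap ratios (z−y)/z: (100000−40000)/100000 = 0.6000 (×31).
Raised to α = 2.5: 0.27885 (×31).
Sum = 8.644499; FGT(2.5) = 8.644499 / 70 = 0.123.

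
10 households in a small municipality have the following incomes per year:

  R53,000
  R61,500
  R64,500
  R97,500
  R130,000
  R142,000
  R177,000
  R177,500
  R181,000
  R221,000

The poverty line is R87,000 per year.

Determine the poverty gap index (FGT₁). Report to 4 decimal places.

0.0943

Incomes under z: R53,000, R61,500, R64,500 (q = 3 of N = 10).
Relative gaps: (87000−53000)/87000 = 0.3908; (87000−61500)/87000 = 0.2931; (87000−64500)/87000 = 0.2586.
Σ = 0.942529. Dividing by the full population N = 10 gives P₁ = 0.0943.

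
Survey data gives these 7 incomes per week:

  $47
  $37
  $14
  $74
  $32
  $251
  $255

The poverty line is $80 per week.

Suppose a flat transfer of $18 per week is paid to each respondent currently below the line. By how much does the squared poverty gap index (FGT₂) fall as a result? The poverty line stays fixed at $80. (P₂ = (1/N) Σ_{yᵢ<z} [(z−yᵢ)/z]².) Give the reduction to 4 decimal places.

Before: below the line — $14, $32, $37, $47, $74; squared poverty gap index (FGT₂) = 0.215045.
After the $18 transfer: below the line — $32, $50, $55, $65; squared poverty gap index (FGT₂) = 0.090491.
Reduction = 0.215045 − 0.090491 = 0.1246.

0.1246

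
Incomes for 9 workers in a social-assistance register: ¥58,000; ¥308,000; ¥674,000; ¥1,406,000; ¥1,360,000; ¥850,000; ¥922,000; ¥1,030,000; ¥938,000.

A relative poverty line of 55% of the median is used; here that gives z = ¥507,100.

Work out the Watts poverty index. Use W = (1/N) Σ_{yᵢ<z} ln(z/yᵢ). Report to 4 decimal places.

Incomes under z: ¥58,000, ¥308,000 (q = 2 of N = 9).
Log gaps: ln(507100/58000) = 2.1683; ln(507100/308000) = 0.4986.
W = 2.666874 / 9 = 0.2963.

0.2963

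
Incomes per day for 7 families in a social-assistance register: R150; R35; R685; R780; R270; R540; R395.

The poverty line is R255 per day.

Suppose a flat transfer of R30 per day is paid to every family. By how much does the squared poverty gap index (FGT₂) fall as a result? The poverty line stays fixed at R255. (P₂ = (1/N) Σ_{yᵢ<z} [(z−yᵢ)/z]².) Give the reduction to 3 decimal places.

Before: below the line — R35, R150; squared poverty gap index (FGT₂) = 0.13055.
After the R30 transfer: below the line — R65, R180; squared poverty gap index (FGT₂) = 0.09167.
Reduction = 0.13055 − 0.09167 = 0.039.

0.039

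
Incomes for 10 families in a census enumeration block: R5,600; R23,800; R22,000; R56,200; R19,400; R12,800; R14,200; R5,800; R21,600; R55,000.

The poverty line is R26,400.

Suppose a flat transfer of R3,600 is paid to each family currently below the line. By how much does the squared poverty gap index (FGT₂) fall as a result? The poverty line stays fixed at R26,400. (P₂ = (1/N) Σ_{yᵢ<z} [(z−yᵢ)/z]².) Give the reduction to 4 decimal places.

0.0741

Before: below the line — R5,600, R5,800, R12,800, R14,200, R19,400, R21,600, R22,000, R23,800; squared poverty gap index (FGT₂) = 0.184940.
After the R3,600 transfer: below the line — R9,200, R9,400, R16,400, R17,800, R23,000, R25,200, R25,600; squared poverty gap index (FGT₂) = 0.110830.
Reduction = 0.184940 − 0.110830 = 0.0741.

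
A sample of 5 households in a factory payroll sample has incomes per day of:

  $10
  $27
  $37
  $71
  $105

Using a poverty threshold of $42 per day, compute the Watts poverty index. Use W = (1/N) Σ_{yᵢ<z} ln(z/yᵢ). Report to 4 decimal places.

0.4007

Below z: $10, $27, $37 (q = 3 of N = 5).
Log shortfalls: ln(42/10) = 1.4351; ln(42/27) = 0.4418; ln(42/37) = 0.1268.
W = 2.003669 / 5 = 0.4007.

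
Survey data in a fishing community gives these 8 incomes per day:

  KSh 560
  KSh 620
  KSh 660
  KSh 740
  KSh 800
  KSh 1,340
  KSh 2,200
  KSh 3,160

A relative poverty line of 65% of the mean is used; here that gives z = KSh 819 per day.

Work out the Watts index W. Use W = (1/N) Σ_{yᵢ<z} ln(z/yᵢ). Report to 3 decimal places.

0.125

Incomes under z: KSh 560, KSh 620, KSh 660, KSh 740, KSh 800 (q = 5 of N = 8).
Log gaps: ln(819/560) = 0.3801; ln(819/620) = 0.2784; ln(819/660) = 0.2158; ln(819/740) = 0.1014; ln(819/800) = 0.0235.
W = 0.999262 / 8 = 0.125.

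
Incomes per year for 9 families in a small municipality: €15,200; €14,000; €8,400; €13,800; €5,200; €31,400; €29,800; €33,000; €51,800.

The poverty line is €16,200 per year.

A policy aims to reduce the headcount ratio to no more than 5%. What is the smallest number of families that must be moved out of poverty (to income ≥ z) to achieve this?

5 of the 9 families are poor, so H = 5/9 = 0.556.
A headcount ratio of at most 5% allows at most ⌊0.05 × 9⌋ = 0 poor families.
So at least 5 − 0 = 5 must be lifted.

5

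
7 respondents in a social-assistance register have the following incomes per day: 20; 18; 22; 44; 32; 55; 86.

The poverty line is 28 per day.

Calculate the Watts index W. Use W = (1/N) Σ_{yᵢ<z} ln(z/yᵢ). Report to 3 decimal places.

Incomes under z: 18, 20, 22 (q = 3 of N = 7).
Log shortfalls: ln(28/18) = 0.4418; ln(28/20) = 0.3365; ln(28/22) = 0.2412.
W = 1.019467 / 7 = 0.146.

0.146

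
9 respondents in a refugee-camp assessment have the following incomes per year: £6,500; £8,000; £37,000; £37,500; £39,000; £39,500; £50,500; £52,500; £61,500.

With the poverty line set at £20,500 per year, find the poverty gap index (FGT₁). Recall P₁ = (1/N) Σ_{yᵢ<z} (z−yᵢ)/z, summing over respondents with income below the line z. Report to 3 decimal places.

Below the line: £6,500, £8,000 (q = 2 of N = 9).
Shortfall ratios: (20500−6500)/20500 = 0.6829; (20500−8000)/20500 = 0.6098.
Sum of shortfalls = 1.292683; P₁ averages over all N: 1.292683 / 9 = 0.144.

0.144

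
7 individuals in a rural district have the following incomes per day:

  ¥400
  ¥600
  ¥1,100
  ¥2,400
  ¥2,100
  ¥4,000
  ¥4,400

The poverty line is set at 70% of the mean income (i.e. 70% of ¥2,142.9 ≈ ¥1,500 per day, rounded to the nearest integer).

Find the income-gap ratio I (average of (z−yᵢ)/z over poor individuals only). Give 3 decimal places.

0.533

Below the line: ¥400, ¥600, ¥1,100 (q = 3 of N = 7).
Shortfall ratios (z−y)/z: 0.7333, 0.6000, 0.2667; sum = 1.600000.
I averages over the q = 3 poor units only: 1.600000 / 3 = 0.533.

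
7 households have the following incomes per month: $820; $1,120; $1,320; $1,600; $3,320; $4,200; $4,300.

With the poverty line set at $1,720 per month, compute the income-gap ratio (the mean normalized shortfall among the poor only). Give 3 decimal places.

0.294

Poor units: $820, $1,120, $1,320, $1,600 (q = 4 of N = 7).
Relative gaps: 0.5233, 0.3488, 0.2326, 0.0698; sum = 1.174419.
The income-gap ratio divides by q (the poor only): 1.174419 / 4 = 0.294.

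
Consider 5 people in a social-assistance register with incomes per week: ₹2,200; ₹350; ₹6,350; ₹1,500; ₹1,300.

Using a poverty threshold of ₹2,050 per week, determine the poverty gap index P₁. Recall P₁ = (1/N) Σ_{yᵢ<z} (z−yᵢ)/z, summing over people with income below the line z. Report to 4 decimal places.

0.2927

Below the line: ₹350, ₹1,300, ₹1,500 (q = 3 of N = 5).
Gap ratios (z−y)/z: (2050−350)/2050 = 0.8293; (2050−1300)/2050 = 0.3659; (2050−1500)/2050 = 0.2683.
Σ = 1.463415. Dividing by the full population N = 5 gives P₁ = 0.2927.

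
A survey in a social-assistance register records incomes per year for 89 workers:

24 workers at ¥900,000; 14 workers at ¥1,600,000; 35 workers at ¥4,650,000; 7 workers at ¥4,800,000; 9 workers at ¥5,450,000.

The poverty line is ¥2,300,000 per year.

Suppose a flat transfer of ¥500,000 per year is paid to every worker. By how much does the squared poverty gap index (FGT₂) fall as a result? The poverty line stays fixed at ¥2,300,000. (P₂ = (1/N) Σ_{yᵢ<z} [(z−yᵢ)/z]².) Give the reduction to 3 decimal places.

Before: below the line — 24×¥900,000, 14×¥1,600,000; squared poverty gap index (FGT₂) = 0.11448.
After the ¥500,000 transfer: below the line — 24×¥1,400,000, 14×¥2,100,000; squared poverty gap index (FGT₂) = 0.04248.
Reduction = 0.11448 − 0.04248 = 0.072.

0.072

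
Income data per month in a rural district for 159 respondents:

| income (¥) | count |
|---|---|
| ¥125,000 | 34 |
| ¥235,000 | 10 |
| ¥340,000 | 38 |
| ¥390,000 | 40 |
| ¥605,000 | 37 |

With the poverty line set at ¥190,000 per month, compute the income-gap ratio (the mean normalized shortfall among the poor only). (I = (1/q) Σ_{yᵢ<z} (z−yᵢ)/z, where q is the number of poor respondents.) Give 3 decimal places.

0.342

Below the line: 34×¥125,000 (q = 34 of N = 159).
Relative gaps: 0.3421 (×34); sum = 11.631579.
I averages over the q = 34 poor units only: 11.631579 / 34 = 0.342.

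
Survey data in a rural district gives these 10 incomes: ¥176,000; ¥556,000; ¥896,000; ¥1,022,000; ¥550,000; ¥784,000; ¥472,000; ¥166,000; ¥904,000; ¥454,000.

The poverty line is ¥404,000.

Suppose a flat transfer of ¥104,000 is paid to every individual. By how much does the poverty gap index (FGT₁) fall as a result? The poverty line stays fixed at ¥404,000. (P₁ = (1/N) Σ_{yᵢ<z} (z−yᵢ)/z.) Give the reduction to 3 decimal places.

0.051

Before: below the line — ¥166,000, ¥176,000; poverty gap index (FGT₁) = 0.11535.
After the ¥104,000 transfer: below the line — ¥270,000, ¥280,000; poverty gap index (FGT₁) = 0.06386.
Reduction = 0.11535 − 0.06386 = 0.051.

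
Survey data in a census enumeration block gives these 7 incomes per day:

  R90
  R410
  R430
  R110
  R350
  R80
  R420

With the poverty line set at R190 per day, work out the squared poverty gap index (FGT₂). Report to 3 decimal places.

Below the line: R80, R90, R110 (q = 3 of N = 7).
Gap ratios (z−y)/z: (190−80)/190 = 0.5789; (190−90)/190 = 0.5263; (190−110)/190 = 0.4211.
Squared: 0.3352; 0.2770; 0.1773.
Sum = 0.789474; P₂ = 0.789474 / 7 = 0.113.

0.113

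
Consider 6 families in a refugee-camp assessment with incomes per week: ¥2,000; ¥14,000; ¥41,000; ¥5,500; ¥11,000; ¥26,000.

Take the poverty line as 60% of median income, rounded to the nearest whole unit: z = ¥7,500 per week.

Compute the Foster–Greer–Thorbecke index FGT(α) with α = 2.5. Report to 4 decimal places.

0.0829

Below the line: ¥2,000, ¥5,500 (q = 2 of N = 6).
Normalized shortfalls: (7500−2000)/7500 = 0.7333; (7500−5500)/7500 = 0.2667.
Raised to α = 2.5: 0.46053; 0.03672.
Sum = 0.497247; FGT(2.5) = 0.497247 / 6 = 0.0829.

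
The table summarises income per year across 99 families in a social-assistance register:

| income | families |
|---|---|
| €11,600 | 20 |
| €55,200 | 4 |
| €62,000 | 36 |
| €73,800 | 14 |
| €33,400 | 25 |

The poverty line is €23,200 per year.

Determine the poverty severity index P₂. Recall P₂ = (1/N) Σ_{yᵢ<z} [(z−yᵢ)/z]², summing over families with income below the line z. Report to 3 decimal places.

0.051

Below the line: 20×€11,600 (q = 20 of N = 99).
Relative gaps: (23200−11600)/23200 = 0.5000 (×20).
Squared: 0.2500 (×20).
Sum = 5.000000; P₂ = 5.000000 / 99 = 0.051.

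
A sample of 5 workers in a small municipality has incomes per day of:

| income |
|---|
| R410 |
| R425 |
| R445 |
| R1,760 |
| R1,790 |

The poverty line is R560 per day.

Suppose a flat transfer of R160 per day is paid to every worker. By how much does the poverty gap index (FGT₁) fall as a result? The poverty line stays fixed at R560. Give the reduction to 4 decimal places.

Before: below the line — R410, R425, R445; poverty gap index (FGT₁) = 0.142857.
After the R160 transfer: below the line — none; poverty gap index (FGT₁) = 0.000000.
Reduction = 0.142857 − 0.000000 = 0.1429.

0.1429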